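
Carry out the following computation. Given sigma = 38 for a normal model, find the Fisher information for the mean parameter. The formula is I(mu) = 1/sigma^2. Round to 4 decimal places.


The Fisher information for the mean of a normal distribution is I(mu) = 1/sigma^2.
sigma = 38, so sigma^2 = 1444.
I(mu) = 1/1444 = 0.0007

0.0007


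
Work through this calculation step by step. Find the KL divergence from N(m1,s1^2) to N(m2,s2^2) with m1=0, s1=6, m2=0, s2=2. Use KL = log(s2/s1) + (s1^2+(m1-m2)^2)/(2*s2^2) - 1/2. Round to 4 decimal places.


KL divergence between normal distributions:
KL = log(s2/s1) + (s1^2 + (m1-m2)^2)/(2*s2^2) - 1/2.
log(2/6) = -1.098612.
(6^2 + (0-0)^2)/(2*2^2) = (36 + 0)/8 = 4.5.
KL = -1.098612 + 4.5 - 0.5 = 2.9014

2.9014


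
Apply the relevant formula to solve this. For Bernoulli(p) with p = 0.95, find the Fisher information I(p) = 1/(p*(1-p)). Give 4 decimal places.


For Bernoulli(p), Fisher information is I(p) = 1/(p*(1-p)).
p = 0.95, 1-p = 0.05.
p*(1-p) = 0.0475.
I(p) = 1/0.0475 = 21.0526

21.0526


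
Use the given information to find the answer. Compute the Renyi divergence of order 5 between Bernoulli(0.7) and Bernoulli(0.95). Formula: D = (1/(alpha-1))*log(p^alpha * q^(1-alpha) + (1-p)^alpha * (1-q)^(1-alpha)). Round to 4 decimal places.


Renyi divergence of order alpha between Bernoulli distributions:
D = (1/(alpha-1))*log(p^alpha * q^(1-alpha) + (1-p)^alpha * (1-q)^(1-alpha)).
alpha = 5, p = 0.7, q = 0.95.
p^alpha * q^(1-alpha) = 0.7^5 * 0.95^-4 = 0.206346.
(1-p)^alpha * (1-q)^(1-alpha) = 0.3^5 * 0.05^-4 = 388.8.
sum = 0.206346 + 388.8 = 389.006346.
D = (1/4)*log(389.006346) = 1.4909

1.4909


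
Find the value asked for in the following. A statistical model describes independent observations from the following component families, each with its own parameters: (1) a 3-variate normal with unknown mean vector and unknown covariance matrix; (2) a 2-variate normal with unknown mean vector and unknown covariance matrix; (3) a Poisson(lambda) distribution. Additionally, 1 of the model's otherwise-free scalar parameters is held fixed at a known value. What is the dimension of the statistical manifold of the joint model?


The dimension of a statistical manifold equals the number of free
(independent) real parameters of the model. For a product of independent
blocks the parameter counts add.
- 3-variate normal: 3 (mean) + 3*4/2 = 6 (symmetric covariance) = 9.
- 2-variate normal: 2 (mean) + 2*3/2 = 3 (symmetric covariance) = 5.
- Poisson (lambda): 1.
Total = 9 + 5 + 1 = 15.
1 parameter(s) fixed at known values: 15 - 1 = 14.
Dimension = 14

14


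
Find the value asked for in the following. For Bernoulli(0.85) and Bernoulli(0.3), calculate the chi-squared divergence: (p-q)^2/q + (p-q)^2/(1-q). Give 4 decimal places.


Chi-squared divergence between Bernoulli distributions:
chi^2 = (p-q)^2/q + (p-q)^2/(1-q).
p = 0.85, q = 0.3, p-q = 0.55.
(p-q)^2 = 0.3025.
term1 = 0.3025/0.3 = 1.008333.
term2 = 0.3025/0.7 = 0.432143.
chi^2 = 1.008333 + 0.432143 = 1.4405

1.4405


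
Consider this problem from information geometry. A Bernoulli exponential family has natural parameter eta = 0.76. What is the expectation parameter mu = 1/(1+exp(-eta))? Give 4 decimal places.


Dual coordinate (expectation parameter) for Bernoulli:
mu = 1/(1+exp(-eta)).
eta = 0.76.
exp(-eta) = exp(-0.76) = 0.467666.
mu = 1/(1+0.467666) = 0.6814

0.6814


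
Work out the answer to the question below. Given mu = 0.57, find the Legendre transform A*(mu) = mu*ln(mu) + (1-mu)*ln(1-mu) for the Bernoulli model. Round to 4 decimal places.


Legendre transform for Bernoulli:
A*(mu) = mu*log(mu) + (1-mu)*log(1-mu).
mu = 0.57, 1-mu = 0.43.
mu*log(mu) = 0.57*log(0.57) = -0.320408.
(1-mu)*log(1-mu) = 0.43*log(0.43) = -0.362907.
A* = -0.320408 + -0.362907 = -0.6833

-0.6833


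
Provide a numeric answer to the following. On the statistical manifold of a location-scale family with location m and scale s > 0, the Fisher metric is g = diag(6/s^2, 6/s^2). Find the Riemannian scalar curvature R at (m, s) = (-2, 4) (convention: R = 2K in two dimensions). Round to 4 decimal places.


The metric has the form g = (A dm^2 + B ds^2)/s^2 with A = 6, B = 6.
Substitute u = sqrt(A/B)*m: g = B*(du^2 + ds^2)/s^2, i.e. B times the
Poincare upper half-plane metric, which has constant Gaussian curvature -1.
Scaling a 2D metric by a constant c divides the Gaussian curvature by c,
so K = -1/B = -1/(6) = -0.1667 everywhere (the point (m, s) = (-2, 4) is irrelevant:
the curvature is constant).
Scalar curvature in dimension 2: R = 2K = -2/(6) = -0.3333.

-0.3333


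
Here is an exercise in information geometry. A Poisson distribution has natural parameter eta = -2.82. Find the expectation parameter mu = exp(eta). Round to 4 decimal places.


Expectation parameter for Poisson exponential family:
mu = exp(eta).
eta = -2.82.
mu = exp(-2.82) = 0.0596

0.0596


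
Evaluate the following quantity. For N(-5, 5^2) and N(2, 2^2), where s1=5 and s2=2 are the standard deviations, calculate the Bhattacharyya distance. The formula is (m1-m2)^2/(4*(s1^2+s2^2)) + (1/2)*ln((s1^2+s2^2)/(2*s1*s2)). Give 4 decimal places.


Bhattacharyya distance between two Gaussians:
DB = (m1-m2)^2/(4*(s1^2+s2^2)) + (1/2)*ln((s1^2+s2^2)/(2*s1*s2)).
(m1-m2)^2 = (-7)^2 = 49.
s1^2+s2^2 = 25 + 4 = 29.
term1 = 49/116 = 0.422414.
term2 = 0.5*ln(29/20.0) = 0.185782.
DB = 0.422414 + 0.185782 = 0.6082

0.6082


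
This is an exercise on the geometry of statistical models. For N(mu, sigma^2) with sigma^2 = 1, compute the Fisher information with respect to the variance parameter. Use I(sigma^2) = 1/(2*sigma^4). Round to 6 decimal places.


Fisher information for variance: I(sigma^2) = 1/(2*sigma^4).
sigma^2 = 1, so sigma^4 = 1.
I = 1/(2*1) = 1/2 = 0.500000

0.500000


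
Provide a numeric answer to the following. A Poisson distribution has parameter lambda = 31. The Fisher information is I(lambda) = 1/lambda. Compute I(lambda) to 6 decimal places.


Fisher information for Poisson: I(lambda) = 1/lambda.
lambda = 31.
I(lambda) = 1/31 = 0.032258

0.032258


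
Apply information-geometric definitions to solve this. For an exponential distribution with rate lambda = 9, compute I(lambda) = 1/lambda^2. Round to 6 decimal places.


Fisher information for exponential: I(lambda) = 1/lambda^2.
lambda = 9, lambda^2 = 81.
I = 1/81 = 0.012346

0.012346


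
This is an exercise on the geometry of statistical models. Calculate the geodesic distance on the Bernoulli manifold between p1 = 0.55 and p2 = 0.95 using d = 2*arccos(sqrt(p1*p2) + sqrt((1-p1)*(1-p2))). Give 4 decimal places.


Geodesic distance on Bernoulli manifold:
d(p1,p2) = 2*arccos(sqrt(p1*p2) + sqrt((1-p1)*(1-p2))).
sqrt(p1*p2) = sqrt(0.55*0.95) = 0.722842.
sqrt((1-p1)*(1-p2)) = sqrt(0.45*0.05) = 0.15.
arg = 0.722842 + 0.15 = 0.872842.
d = 2*arccos(0.872842) = 1.0196

1.0196


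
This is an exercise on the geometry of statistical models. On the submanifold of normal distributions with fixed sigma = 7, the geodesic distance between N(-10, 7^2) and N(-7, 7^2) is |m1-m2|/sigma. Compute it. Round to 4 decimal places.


On the fixed-variance normal subfamily, geodesic distance = |m1-m2|/sigma.
|-10 - -7| = 3.
sigma = 7.
d = 3/7 = 0.4286

0.4286


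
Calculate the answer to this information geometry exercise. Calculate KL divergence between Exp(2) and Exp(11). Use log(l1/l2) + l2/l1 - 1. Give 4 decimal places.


KL divergence for exponential family:
KL = log(l1/l2) + l2/l1 - 1.
log(2/11) = -1.704748.
11/2 = 5.5.
KL = -1.704748 + 5.5 - 1 = 2.7953

2.7953


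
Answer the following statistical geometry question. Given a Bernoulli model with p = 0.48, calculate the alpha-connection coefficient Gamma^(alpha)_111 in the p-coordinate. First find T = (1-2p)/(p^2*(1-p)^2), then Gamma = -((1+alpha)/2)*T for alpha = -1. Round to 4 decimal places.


Skewness (Amari-Chentsov) tensor: T = (1-2p)/(p^2*(1-p)^2).
p = 0.48, 1-2p = 0.04, p^2 = 0.2304, (1-p)^2 = 0.2704.
T = 0.04/(0.2304 * 0.2704) = 0.642053.
In the p-coordinate, Gamma^(alpha) = Gamma^(0) - (alpha/2)*T with Gamma^(0) = (1/2)*g'(p) = -T/2,
so Gamma^(alpha) = -((1+alpha)/2)*T.
alpha = -1, -(1+alpha)/2 = 0.0.
Gamma = 0.0 * 0.642053 = 0.0000

0.0000


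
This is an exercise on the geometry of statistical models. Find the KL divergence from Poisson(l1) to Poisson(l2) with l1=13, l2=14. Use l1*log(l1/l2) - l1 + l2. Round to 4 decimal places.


KL divergence for Poisson:
KL = l1*log(l1/l2) - l1 + l2.
l1 = 13, l2 = 14.
log(13/14) = -0.074108.
l1*log(l1/l2) = 13 * -0.074108 = -0.963404.
KL = -0.963404 - 13 + 14 = 0.0366

0.0366


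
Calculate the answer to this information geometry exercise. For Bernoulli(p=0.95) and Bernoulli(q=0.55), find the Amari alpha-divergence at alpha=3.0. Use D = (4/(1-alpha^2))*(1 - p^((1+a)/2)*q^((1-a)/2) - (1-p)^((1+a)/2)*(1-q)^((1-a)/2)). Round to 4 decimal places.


Amari alpha-divergence:
D = (4/(1-alpha^2))*(1 - p^((1+a)/2)*q^((1-a)/2) - (1-p)^((1+a)/2)*(1-q)^((1-a)/2)).
alpha = 3.0, p = 0.95, q = 0.55.
e1 = (1+alpha)/2 = 2.0, e2 = (1-alpha)/2 = -1.0.
t1 = p^e1 * q^e2 = 0.95^2.0 * 0.55^-1.0 = 1.640909.
t2 = (1-p)^e1 * (1-q)^e2 = 0.05^2.0 * 0.45^-1.0 = 0.005556.
4/(1-alpha^2) = -0.5.
D = -0.5*(1 - 1.640909 - 0.005556) = 0.3232

0.3232


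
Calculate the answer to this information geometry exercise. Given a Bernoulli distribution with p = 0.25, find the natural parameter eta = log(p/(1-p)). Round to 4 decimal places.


Natural parameter for Bernoulli: eta = log(p/(1-p)).
p = 0.25, 1-p = 0.75.
p/(1-p) = 0.333333.
eta = log(0.333333) = -1.0986

-1.0986


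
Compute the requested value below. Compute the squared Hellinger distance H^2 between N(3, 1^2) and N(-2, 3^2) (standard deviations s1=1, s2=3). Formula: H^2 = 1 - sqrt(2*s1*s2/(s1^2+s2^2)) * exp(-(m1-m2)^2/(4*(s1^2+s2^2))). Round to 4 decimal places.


Squared Hellinger distance for Gaussians:
H^2 = 1 - sqrt(2*s1*s2/(s1^2+s2^2)) * exp(-(m1-m2)^2/(4*(s1^2+s2^2))).
s1^2 = 1, s2^2 = 9, s1^2+s2^2 = 10.
sqrt(2*1*3/(10)) = 0.774597.
(m1-m2)^2 = (5)^2 = 25.
exp(-25/(4*10)) = exp(-0.625) = 0.535261.
H^2 = 1 - 0.774597*0.535261 = 0.5854

0.5854


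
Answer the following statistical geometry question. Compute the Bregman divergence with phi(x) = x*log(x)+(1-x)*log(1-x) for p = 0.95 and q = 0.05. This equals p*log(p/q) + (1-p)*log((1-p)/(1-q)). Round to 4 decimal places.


Bregman divergence with negative entropy generator:
D = p*log(p/q) + (1-p)*log((1-p)/(1-q)).
p = 0.95, q = 0.05.
p*log(p/q) = 0.95*log(0.95/0.05) = 2.797217.
(1-p)*log((1-p)/(1-q)) = 0.05*log(0.05/0.95) = -0.147222.
D = 2.797217 + -0.147222 = 2.6500

2.6500


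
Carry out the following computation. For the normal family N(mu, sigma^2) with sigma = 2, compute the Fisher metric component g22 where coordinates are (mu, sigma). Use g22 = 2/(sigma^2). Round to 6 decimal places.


For the 2-parameter normal family, the Fisher metric has:
  g11 = 1/sigma^2, g22 = 2/sigma^2.
sigma = 2, sigma^2 = 4.
g22 = 0.500000

0.500000


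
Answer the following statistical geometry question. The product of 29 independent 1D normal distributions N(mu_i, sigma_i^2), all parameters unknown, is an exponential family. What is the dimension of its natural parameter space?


Exponential family dimension calculation:
Each univariate normal has two natural parameters (mu/sigma^2 and -1/(2 sigma^2)).
With 29 independent components, dim = 2 * 29 = 58.

58


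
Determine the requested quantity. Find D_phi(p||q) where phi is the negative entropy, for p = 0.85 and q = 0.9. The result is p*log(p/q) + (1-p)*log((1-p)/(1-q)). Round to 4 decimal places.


Bregman divergence with negative entropy generator:
D = p*log(p/q) + (1-p)*log((1-p)/(1-q)).
p = 0.85, q = 0.9.
p*log(p/q) = 0.85*log(0.85/0.9) = -0.048585.
(1-p)*log((1-p)/(1-q)) = 0.15*log(0.15/0.1) = 0.06082.
D = -0.048585 + 0.06082 = 0.0122

0.0122


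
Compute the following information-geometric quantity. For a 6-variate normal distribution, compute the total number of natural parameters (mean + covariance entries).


Exponential family dimension calculation:
For 6-dim MVN: mean has 6 params, covariance has 6*7/2 = 21 unique entries.
Total dim = 6 + 21 = 27.

27


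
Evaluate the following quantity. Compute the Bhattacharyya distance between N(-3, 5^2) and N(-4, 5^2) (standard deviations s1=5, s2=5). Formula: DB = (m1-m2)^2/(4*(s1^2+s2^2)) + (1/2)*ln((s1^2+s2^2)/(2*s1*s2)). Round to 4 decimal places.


Bhattacharyya distance between two Gaussians:
DB = (m1-m2)^2/(4*(s1^2+s2^2)) + (1/2)*ln((s1^2+s2^2)/(2*s1*s2)).
(m1-m2)^2 = (1)^2 = 1.
s1^2+s2^2 = 25 + 25 = 50.
term1 = 1/200 = 0.005.
term2 = 0.5*ln(50/50.0) = 0.0.
DB = 0.005 + 0.0 = 0.0050

0.0050


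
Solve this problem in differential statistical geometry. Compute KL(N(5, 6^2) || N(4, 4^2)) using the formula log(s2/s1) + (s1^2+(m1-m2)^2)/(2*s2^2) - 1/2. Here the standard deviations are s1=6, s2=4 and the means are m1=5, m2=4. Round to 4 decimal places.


KL divergence between normal distributions:
KL = log(s2/s1) + (s1^2 + (m1-m2)^2)/(2*s2^2) - 1/2.
log(4/6) = -0.405465.
(6^2 + (5-4)^2)/(2*4^2) = (36 + 1)/32 = 1.15625.
KL = -0.405465 + 1.15625 - 0.5 = 0.2508

0.2508


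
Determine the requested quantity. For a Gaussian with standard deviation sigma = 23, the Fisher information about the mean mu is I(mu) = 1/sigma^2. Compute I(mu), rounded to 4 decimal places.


The Fisher information for the mean of a normal distribution is I(mu) = 1/sigma^2.
sigma = 23, so sigma^2 = 529.
I(mu) = 1/529 = 0.0019

0.0019


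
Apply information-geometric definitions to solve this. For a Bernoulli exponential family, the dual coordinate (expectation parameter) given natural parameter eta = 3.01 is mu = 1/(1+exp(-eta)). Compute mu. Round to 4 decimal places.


Dual coordinate (expectation parameter) for Bernoulli:
mu = 1/(1+exp(-eta)).
eta = 3.01.
exp(-eta) = exp(-3.01) = 0.049292.
mu = 1/(1+0.049292) = 0.9530

0.9530


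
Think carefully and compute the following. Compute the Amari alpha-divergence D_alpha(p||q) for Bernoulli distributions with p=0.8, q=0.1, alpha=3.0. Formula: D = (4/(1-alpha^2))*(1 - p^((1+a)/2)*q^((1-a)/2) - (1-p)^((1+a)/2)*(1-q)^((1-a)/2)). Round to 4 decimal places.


Amari alpha-divergence:
D = (4/(1-alpha^2))*(1 - p^((1+a)/2)*q^((1-a)/2) - (1-p)^((1+a)/2)*(1-q)^((1-a)/2)).
alpha = 3.0, p = 0.8, q = 0.1.
e1 = (1+alpha)/2 = 2.0, e2 = (1-alpha)/2 = -1.0.
t1 = p^e1 * q^e2 = 0.8^2.0 * 0.1^-1.0 = 6.4.
t2 = (1-p)^e1 * (1-q)^e2 = 0.2^2.0 * 0.9^-1.0 = 0.044444.
4/(1-alpha^2) = -0.5.
D = -0.5*(1 - 6.4 - 0.044444) = 2.7222

2.7222


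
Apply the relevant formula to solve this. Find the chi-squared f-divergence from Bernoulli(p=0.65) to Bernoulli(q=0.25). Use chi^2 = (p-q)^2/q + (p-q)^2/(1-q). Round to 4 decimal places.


Chi-squared divergence between Bernoulli distributions:
chi^2 = (p-q)^2/q + (p-q)^2/(1-q).
p = 0.65, q = 0.25, p-q = 0.4.
(p-q)^2 = 0.16.
term1 = 0.16/0.25 = 0.64.
term2 = 0.16/0.75 = 0.213333.
chi^2 = 0.64 + 0.213333 = 0.8533

0.8533


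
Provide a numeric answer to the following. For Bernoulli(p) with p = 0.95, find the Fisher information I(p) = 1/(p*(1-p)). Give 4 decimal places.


For Bernoulli(p), Fisher information is I(p) = 1/(p*(1-p)).
p = 0.95, 1-p = 0.05.
p*(1-p) = 0.0475.
I(p) = 1/0.0475 = 21.0526

21.0526


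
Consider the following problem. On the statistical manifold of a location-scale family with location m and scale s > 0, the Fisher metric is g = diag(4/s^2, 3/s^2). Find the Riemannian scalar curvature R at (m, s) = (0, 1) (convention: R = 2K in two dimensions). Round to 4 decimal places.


The metric has the form g = (A dm^2 + B ds^2)/s^2 with A = 4, B = 3.
Substitute u = sqrt(A/B)*m: g = B*(du^2 + ds^2)/s^2, i.e. B times the
Poincare upper half-plane metric, which has constant Gaussian curvature -1.
Scaling a 2D metric by a constant c divides the Gaussian curvature by c,
so K = -1/B = -1/(3) = -0.3333 everywhere (the point (m, s) = (0, 1) is irrelevant:
the curvature is constant).
Scalar curvature in dimension 2: R = 2K = -2/(3) = -0.6667.

-0.6667


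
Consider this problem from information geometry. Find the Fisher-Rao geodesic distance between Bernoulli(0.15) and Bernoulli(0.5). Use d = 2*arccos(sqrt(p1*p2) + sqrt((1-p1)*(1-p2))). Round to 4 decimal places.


Geodesic distance on Bernoulli manifold:
d(p1,p2) = 2*arccos(sqrt(p1*p2) + sqrt((1-p1)*(1-p2))).
sqrt(p1*p2) = sqrt(0.15*0.5) = 0.273861.
sqrt((1-p1)*(1-p2)) = sqrt(0.85*0.5) = 0.65192.
arg = 0.273861 + 0.65192 = 0.925782.
d = 2*arccos(0.925782) = 0.7754

0.7754


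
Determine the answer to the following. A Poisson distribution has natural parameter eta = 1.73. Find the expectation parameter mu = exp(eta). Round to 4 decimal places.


Expectation parameter for Poisson exponential family:
mu = exp(eta).
eta = 1.73.
mu = exp(1.73) = 5.6407

5.6407


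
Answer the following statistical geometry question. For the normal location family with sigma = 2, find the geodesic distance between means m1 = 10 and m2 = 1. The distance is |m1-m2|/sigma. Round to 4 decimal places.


On the fixed-variance normal subfamily, geodesic distance = |m1-m2|/sigma.
|10 - 1| = 9.
sigma = 2.
d = 9/2 = 4.5000

4.5000


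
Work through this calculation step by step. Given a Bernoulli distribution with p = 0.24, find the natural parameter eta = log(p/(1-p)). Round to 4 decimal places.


Natural parameter for Bernoulli: eta = log(p/(1-p)).
p = 0.24, 1-p = 0.76.
p/(1-p) = 0.315789.
eta = log(0.315789) = -1.1527

-1.1527


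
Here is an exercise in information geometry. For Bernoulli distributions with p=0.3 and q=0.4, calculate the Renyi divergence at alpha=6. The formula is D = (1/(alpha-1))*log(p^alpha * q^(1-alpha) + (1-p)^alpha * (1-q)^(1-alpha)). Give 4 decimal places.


Renyi divergence of order alpha between Bernoulli distributions:
D = (1/(alpha-1))*log(p^alpha * q^(1-alpha) + (1-p)^alpha * (1-q)^(1-alpha)).
alpha = 6, p = 0.3, q = 0.4.
p^alpha * q^(1-alpha) = 0.3^6 * 0.4^-5 = 0.071191.
(1-p)^alpha * (1-q)^(1-alpha) = 0.7^6 * 0.6^-5 = 1.512976.
sum = 0.071191 + 1.512976 = 1.584167.
D = (1/5)*log(1.584167) = 0.0920

0.0920


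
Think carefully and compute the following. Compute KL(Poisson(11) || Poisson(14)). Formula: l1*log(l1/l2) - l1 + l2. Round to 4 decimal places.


KL divergence for Poisson:
KL = l1*log(l1/l2) - l1 + l2.
l1 = 11, l2 = 14.
log(11/14) = -0.241162.
l1*log(l1/l2) = 11 * -0.241162 = -2.652783.
KL = -2.652783 - 11 + 14 = 0.3472

0.3472


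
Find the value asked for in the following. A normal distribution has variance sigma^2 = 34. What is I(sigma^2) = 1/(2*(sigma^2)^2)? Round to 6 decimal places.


Fisher information for variance: I(sigma^2) = 1/(2*sigma^4).
sigma^2 = 34, so sigma^4 = 1156.
I = 1/(2*1156) = 1/2312 = 0.000433

0.000433


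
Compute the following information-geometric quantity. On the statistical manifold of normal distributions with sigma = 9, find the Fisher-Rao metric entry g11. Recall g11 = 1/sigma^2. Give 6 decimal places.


For the 2-parameter normal family, the Fisher metric has:
  g11 = 1/sigma^2, g22 = 2/sigma^2.
sigma = 9, sigma^2 = 81.
g11 = 0.012346

0.012346


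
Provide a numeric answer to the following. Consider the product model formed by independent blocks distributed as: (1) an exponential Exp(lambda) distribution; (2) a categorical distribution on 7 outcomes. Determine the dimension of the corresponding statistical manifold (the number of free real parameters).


The dimension of a statistical manifold equals the number of free
(independent) real parameters of the model. For a product of independent
blocks the parameter counts add.
- exponential (lambda): 1.
- categorical on 7 outcomes (probabilities sum to 1): 7-1 = 6.
Total = 1 + 6 = 7.
Dimension = 7

7


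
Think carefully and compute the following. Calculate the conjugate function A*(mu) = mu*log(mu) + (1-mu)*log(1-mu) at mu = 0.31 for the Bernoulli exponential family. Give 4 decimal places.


Legendre transform for Bernoulli:
A*(mu) = mu*log(mu) + (1-mu)*log(1-mu).
mu = 0.31, 1-mu = 0.69.
mu*log(mu) = 0.31*log(0.31) = -0.363067.
(1-mu)*log(1-mu) = 0.69*log(0.69) = -0.256034.
A* = -0.363067 + -0.256034 = -0.6191

-0.6191


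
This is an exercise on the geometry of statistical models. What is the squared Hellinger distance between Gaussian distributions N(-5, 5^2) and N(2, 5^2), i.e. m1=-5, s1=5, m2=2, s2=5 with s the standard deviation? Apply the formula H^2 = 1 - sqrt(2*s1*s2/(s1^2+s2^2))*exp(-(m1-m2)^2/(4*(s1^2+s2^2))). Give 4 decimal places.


Squared Hellinger distance for Gaussians:
H^2 = 1 - sqrt(2*s1*s2/(s1^2+s2^2)) * exp(-(m1-m2)^2/(4*(s1^2+s2^2))).
s1^2 = 25, s2^2 = 25, s1^2+s2^2 = 50.
sqrt(2*5*5/(50)) = 1.0.
(m1-m2)^2 = (-7)^2 = 49.
exp(-49/(4*50)) = exp(-0.245) = 0.782705.
H^2 = 1 - 1.0*0.782705 = 0.2173

0.2173


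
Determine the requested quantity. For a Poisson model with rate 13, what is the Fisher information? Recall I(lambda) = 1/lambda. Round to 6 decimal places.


Fisher information for Poisson: I(lambda) = 1/lambda.
lambda = 13.
I(lambda) = 1/13 = 0.076923

0.076923


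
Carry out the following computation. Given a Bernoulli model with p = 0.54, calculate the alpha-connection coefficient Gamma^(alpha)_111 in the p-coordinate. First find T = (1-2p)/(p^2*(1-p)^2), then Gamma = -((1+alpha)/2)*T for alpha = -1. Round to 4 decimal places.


Skewness (Amari-Chentsov) tensor: T = (1-2p)/(p^2*(1-p)^2).
p = 0.54, 1-2p = -0.08, p^2 = 0.2916, (1-p)^2 = 0.2116.
T = -0.08/(0.2916 * 0.2116) = -1.296543.
In the p-coordinate, Gamma^(alpha) = Gamma^(0) - (alpha/2)*T with Gamma^(0) = (1/2)*g'(p) = -T/2,
so Gamma^(alpha) = -((1+alpha)/2)*T.
alpha = -1, -(1+alpha)/2 = 0.0.
Gamma = 0.0 * -1.296543 = 0.0000

0.0000


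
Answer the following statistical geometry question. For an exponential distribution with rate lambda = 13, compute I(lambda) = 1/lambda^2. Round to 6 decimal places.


Fisher information for exponential: I(lambda) = 1/lambda^2.
lambda = 13, lambda^2 = 169.
I = 1/169 = 0.005917

0.005917


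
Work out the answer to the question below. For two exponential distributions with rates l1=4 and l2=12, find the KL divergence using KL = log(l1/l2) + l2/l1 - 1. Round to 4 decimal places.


KL divergence for exponential family:
KL = log(l1/l2) + l2/l1 - 1.
log(4/12) = -1.098612.
12/4 = 3.0.
KL = -1.098612 + 3.0 - 1 = 0.9014

0.9014


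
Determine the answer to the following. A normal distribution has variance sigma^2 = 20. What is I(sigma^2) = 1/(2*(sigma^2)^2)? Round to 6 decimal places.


Fisher information for variance: I(sigma^2) = 1/(2*sigma^4).
sigma^2 = 20, so sigma^4 = 400.
I = 1/(2*400) = 1/800 = 0.001250

0.001250


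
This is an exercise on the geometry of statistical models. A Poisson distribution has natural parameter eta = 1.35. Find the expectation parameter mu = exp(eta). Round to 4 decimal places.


Expectation parameter for Poisson exponential family:
mu = exp(eta).
eta = 1.35.
mu = exp(1.35) = 3.8574

3.8574


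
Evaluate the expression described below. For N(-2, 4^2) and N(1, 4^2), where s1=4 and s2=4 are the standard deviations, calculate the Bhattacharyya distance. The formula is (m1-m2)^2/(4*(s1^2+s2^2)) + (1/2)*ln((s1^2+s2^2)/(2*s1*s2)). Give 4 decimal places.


Bhattacharyya distance between two Gaussians:
DB = (m1-m2)^2/(4*(s1^2+s2^2)) + (1/2)*ln((s1^2+s2^2)/(2*s1*s2)).
(m1-m2)^2 = (-3)^2 = 9.
s1^2+s2^2 = 16 + 16 = 32.
term1 = 9/128 = 0.070312.
term2 = 0.5*ln(32/32.0) = 0.0.
DB = 0.070312 + 0.0 = 0.0703

0.0703


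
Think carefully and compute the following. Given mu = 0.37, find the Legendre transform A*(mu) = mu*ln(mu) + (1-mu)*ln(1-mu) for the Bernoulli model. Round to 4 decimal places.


Legendre transform for Bernoulli:
A*(mu) = mu*log(mu) + (1-mu)*log(1-mu).
mu = 0.37, 1-mu = 0.63.
mu*log(mu) = 0.37*log(0.37) = -0.367873.
(1-mu)*log(1-mu) = 0.63*log(0.63) = -0.291082.
A* = -0.367873 + -0.291082 = -0.6590

-0.6590


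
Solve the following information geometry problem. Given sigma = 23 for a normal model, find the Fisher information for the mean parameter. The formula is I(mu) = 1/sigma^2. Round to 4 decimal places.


The Fisher information for the mean of a normal distribution is I(mu) = 1/sigma^2.
sigma = 23, so sigma^2 = 529.
I(mu) = 1/529 = 0.0019

0.0019


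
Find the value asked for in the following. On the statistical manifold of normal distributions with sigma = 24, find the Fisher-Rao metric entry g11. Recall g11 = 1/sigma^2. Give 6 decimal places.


For the 2-parameter normal family, the Fisher metric has:
  g11 = 1/sigma^2, g22 = 2/sigma^2.
sigma = 24, sigma^2 = 576.
g11 = 0.001736

0.001736


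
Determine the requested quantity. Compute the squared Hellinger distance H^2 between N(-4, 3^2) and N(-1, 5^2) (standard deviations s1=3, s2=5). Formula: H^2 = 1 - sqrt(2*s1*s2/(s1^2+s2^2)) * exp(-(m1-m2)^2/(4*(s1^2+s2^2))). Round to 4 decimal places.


Squared Hellinger distance for Gaussians:
H^2 = 1 - sqrt(2*s1*s2/(s1^2+s2^2)) * exp(-(m1-m2)^2/(4*(s1^2+s2^2))).
s1^2 = 9, s2^2 = 25, s1^2+s2^2 = 34.
sqrt(2*3*5/(34)) = 0.939336.
(m1-m2)^2 = (-3)^2 = 9.
exp(-9/(4*34)) = exp(-0.066176) = 0.935966.
H^2 = 1 - 0.939336*0.935966 = 0.1208

0.1208


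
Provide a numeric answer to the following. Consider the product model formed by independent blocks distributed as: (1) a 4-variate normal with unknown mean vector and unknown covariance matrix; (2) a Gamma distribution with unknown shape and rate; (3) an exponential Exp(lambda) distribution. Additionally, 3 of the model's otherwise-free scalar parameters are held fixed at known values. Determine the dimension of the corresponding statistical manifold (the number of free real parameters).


The dimension of a statistical manifold equals the number of free
(independent) real parameters of the model. For a product of independent
blocks the parameter counts add.
- 4-variate normal: 4 (mean) + 4*5/2 = 10 (symmetric covariance) = 14.
- Gamma (shape, rate): 2.
- exponential (lambda): 1.
Total = 14 + 2 + 1 = 17.
3 parameter(s) fixed at known values: 17 - 3 = 14.
Dimension = 14

14


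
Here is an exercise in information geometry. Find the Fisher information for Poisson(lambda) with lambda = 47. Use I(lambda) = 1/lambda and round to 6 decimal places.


Fisher information for Poisson: I(lambda) = 1/lambda.
lambda = 47.
I(lambda) = 1/47 = 0.021277

0.021277


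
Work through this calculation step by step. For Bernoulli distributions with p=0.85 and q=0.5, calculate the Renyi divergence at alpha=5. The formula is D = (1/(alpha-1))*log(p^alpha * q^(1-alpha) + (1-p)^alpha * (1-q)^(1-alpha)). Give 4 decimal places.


Renyi divergence of order alpha between Bernoulli distributions:
D = (1/(alpha-1))*log(p^alpha * q^(1-alpha) + (1-p)^alpha * (1-q)^(1-alpha)).
alpha = 5, p = 0.85, q = 0.5.
p^alpha * q^(1-alpha) = 0.85^5 * 0.5^-4 = 7.099285.
(1-p)^alpha * (1-q)^(1-alpha) = 0.15^5 * 0.5^-4 = 0.001215.
sum = 7.099285 + 0.001215 = 7.1005.
D = (1/4)*log(7.1005) = 0.4900

0.4900


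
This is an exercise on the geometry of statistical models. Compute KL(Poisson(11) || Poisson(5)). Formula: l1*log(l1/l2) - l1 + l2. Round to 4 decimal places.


KL divergence for Poisson:
KL = l1*log(l1/l2) - l1 + l2.
l1 = 11, l2 = 5.
log(11/5) = 0.788457.
l1*log(l1/l2) = 11 * 0.788457 = 8.673031.
KL = 8.673031 - 11 + 5 = 2.6730

2.6730


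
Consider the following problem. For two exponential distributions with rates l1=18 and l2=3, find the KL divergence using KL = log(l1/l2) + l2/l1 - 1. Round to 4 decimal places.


KL divergence for exponential family:
KL = log(l1/l2) + l2/l1 - 1.
log(18/3) = 1.791759.
3/18 = 0.166667.
KL = 1.791759 + 0.166667 - 1 = 0.9584

0.9584


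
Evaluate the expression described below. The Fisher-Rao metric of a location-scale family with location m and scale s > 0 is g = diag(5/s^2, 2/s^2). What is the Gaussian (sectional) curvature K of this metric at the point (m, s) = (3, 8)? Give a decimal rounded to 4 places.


The metric has the form g = (A dm^2 + B ds^2)/s^2 with A = 5, B = 2.
Substitute u = sqrt(A/B)*m: g = B*(du^2 + ds^2)/s^2, i.e. B times the
Poincare upper half-plane metric, which has constant Gaussian curvature -1.
Scaling a 2D metric by a constant c divides the Gaussian curvature by c,
so K = -1/B = -1/(2) = -0.5000 everywhere (the point (m, s) = (3, 8) is irrelevant:
the curvature is constant).
The requested Gaussian curvature is K = -0.5000.

-0.5000


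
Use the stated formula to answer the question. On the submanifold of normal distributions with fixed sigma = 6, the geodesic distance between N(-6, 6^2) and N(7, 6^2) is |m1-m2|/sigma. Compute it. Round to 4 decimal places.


On the fixed-variance normal subfamily, geodesic distance = |m1-m2|/sigma.
|-6 - 7| = 13.
sigma = 6.
d = 13/6 = 2.1667

2.1667


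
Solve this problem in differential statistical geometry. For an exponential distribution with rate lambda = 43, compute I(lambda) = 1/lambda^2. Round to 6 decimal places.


Fisher information for exponential: I(lambda) = 1/lambda^2.
lambda = 43, lambda^2 = 1849.
I = 1/1849 = 0.000541

0.000541


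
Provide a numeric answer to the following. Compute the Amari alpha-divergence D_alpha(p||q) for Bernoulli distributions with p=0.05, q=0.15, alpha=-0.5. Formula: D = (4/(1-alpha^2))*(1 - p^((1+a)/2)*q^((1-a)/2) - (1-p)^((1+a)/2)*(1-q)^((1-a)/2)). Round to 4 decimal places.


Amari alpha-divergence:
D = (4/(1-alpha^2))*(1 - p^((1+a)/2)*q^((1-a)/2) - (1-p)^((1+a)/2)*(1-q)^((1-a)/2)).
alpha = -0.5, p = 0.05, q = 0.15.
e1 = (1+alpha)/2 = 0.25, e2 = (1-alpha)/2 = 0.75.
t1 = p^e1 * q^e2 = 0.05^0.25 * 0.15^0.75 = 0.113975.
t2 = (1-p)^e1 * (1-q)^e2 = 0.95^0.25 * 0.85^0.75 = 0.873967.
4/(1-alpha^2) = 5.333333.
D = 5.333333*(1 - 0.113975 - 0.873967) = 0.0643

0.0643


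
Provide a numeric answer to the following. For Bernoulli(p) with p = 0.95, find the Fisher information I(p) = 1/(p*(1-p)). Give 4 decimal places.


For Bernoulli(p), Fisher information is I(p) = 1/(p*(1-p)).
p = 0.95, 1-p = 0.05.
p*(1-p) = 0.0475.
I(p) = 1/0.0475 = 21.0526

21.0526


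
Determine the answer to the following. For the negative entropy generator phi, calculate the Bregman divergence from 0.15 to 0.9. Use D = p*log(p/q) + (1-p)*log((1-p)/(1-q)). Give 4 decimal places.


Bregman divergence with negative entropy generator:
D = p*log(p/q) + (1-p)*log((1-p)/(1-q)).
p = 0.15, q = 0.9.
p*log(p/q) = 0.15*log(0.15/0.9) = -0.268764.
(1-p)*log((1-p)/(1-q)) = 0.85*log(0.85/0.1) = 1.819056.
D = -0.268764 + 1.819056 = 1.5503

1.5503


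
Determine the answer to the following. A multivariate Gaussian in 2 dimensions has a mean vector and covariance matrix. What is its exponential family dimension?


Exponential family dimension calculation:
For 2-dim MVN: mean has 2 params, covariance has 2*3/2 = 3 unique entries.
Total dim = 2 + 3 = 5.

5


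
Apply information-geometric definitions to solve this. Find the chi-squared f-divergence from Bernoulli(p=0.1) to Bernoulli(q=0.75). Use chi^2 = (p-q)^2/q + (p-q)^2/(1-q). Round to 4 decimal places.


Chi-squared divergence between Bernoulli distributions:
chi^2 = (p-q)^2/q + (p-q)^2/(1-q).
p = 0.1, q = 0.75, p-q = -0.65.
(p-q)^2 = 0.4225.
term1 = 0.4225/0.75 = 0.563333.
term2 = 0.4225/0.25 = 1.69.
chi^2 = 0.563333 + 1.69 = 2.2533

2.2533


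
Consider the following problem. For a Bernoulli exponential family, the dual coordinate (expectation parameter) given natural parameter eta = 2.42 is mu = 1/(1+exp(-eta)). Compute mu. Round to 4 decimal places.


Dual coordinate (expectation parameter) for Bernoulli:
mu = 1/(1+exp(-eta)).
eta = 2.42.
exp(-eta) = exp(-2.42) = 0.088922.
mu = 1/(1+0.088922) = 0.9183

0.9183


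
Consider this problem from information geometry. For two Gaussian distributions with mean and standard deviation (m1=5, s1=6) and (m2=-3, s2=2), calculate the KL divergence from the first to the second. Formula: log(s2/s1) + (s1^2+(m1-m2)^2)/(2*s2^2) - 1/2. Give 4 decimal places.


KL divergence between normal distributions:
KL = log(s2/s1) + (s1^2 + (m1-m2)^2)/(2*s2^2) - 1/2.
log(2/6) = -1.098612.
(6^2 + (5--3)^2)/(2*2^2) = (36 + 64)/8 = 12.5.
KL = -1.098612 + 12.5 - 0.5 = 10.9014

10.9014


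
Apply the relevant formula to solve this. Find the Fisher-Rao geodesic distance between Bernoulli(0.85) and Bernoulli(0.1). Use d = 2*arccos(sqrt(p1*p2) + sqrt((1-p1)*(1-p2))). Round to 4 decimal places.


Geodesic distance on Bernoulli manifold:
d(p1,p2) = 2*arccos(sqrt(p1*p2) + sqrt((1-p1)*(1-p2))).
sqrt(p1*p2) = sqrt(0.85*0.1) = 0.291548.
sqrt((1-p1)*(1-p2)) = sqrt(0.15*0.9) = 0.367423.
arg = 0.291548 + 0.367423 = 0.658971.
d = 2*arccos(0.658971) = 1.7027

1.7027


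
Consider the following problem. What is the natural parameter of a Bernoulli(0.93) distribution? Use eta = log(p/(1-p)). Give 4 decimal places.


Natural parameter for Bernoulli: eta = log(p/(1-p)).
p = 0.93, 1-p = 0.07.
p/(1-p) = 13.285714.
eta = log(13.285714) = 2.5867

2.5867


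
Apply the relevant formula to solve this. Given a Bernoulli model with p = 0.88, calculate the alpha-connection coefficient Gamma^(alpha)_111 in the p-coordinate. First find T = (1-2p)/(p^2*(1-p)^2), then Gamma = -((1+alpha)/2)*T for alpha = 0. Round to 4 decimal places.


Skewness (Amari-Chentsov) tensor: T = (1-2p)/(p^2*(1-p)^2).
p = 0.88, 1-2p = -0.76, p^2 = 0.7744, (1-p)^2 = 0.0144.
T = -0.76/(0.7744 * 0.0144) = -68.153122.
In the p-coordinate, Gamma^(alpha) = Gamma^(0) - (alpha/2)*T with Gamma^(0) = (1/2)*g'(p) = -T/2,
so Gamma^(alpha) = -((1+alpha)/2)*T.
alpha = 0, -(1+alpha)/2 = -0.5.
Gamma = -0.5 * -68.153122 = 34.0766

34.0766


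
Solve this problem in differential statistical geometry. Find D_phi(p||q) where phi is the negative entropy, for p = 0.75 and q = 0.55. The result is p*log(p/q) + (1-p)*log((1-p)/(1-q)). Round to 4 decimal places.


Bregman divergence with negative entropy generator:
D = p*log(p/q) + (1-p)*log((1-p)/(1-q)).
p = 0.75, q = 0.55.
p*log(p/q) = 0.75*log(0.75/0.55) = 0.232616.
(1-p)*log((1-p)/(1-q)) = 0.25*log(0.25/0.45) = -0.146947.
D = 0.232616 + -0.146947 = 0.0857

0.0857


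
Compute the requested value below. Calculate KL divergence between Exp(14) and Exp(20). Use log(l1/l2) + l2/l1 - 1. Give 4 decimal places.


KL divergence for exponential family:
KL = log(l1/l2) + l2/l1 - 1.
log(14/20) = -0.356675.
20/14 = 1.428571.
KL = -0.356675 + 1.428571 - 1 = 0.0719

0.0719


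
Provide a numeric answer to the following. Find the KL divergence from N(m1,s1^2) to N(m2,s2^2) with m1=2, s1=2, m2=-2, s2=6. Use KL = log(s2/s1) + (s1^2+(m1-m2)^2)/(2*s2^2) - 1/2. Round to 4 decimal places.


KL divergence between normal distributions:
KL = log(s2/s1) + (s1^2 + (m1-m2)^2)/(2*s2^2) - 1/2.
log(6/2) = 1.098612.
(2^2 + (2--2)^2)/(2*6^2) = (4 + 16)/72 = 0.277778.
KL = 1.098612 + 0.277778 - 0.5 = 0.8764

0.8764


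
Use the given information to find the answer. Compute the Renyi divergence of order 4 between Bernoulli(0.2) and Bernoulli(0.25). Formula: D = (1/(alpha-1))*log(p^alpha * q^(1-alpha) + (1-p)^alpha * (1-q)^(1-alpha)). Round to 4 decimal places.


Renyi divergence of order alpha between Bernoulli distributions:
D = (1/(alpha-1))*log(p^alpha * q^(1-alpha) + (1-p)^alpha * (1-q)^(1-alpha)).
alpha = 4, p = 0.2, q = 0.25.
p^alpha * q^(1-alpha) = 0.2^4 * 0.25^-3 = 0.1024.
(1-p)^alpha * (1-q)^(1-alpha) = 0.8^4 * 0.75^-3 = 0.970904.
sum = 0.1024 + 0.970904 = 1.073304.
D = (1/3)*log(1.073304) = 0.0236

0.0236


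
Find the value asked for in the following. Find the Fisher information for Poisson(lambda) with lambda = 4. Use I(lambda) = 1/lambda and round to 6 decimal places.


Fisher information for Poisson: I(lambda) = 1/lambda.
lambda = 4.
I(lambda) = 1/4 = 0.250000

0.250000


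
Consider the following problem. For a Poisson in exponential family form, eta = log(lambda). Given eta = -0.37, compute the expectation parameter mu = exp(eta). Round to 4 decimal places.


Expectation parameter for Poisson exponential family:
mu = exp(eta).
eta = -0.37.
mu = exp(-0.37) = 0.6907

0.6907


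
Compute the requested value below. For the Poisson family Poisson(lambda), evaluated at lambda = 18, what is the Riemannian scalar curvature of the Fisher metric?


This family has a single free parameter, so its statistical manifold
is 1-dimensional. The Riemann curvature tensor of any 1-dimensional
Riemannian manifold vanishes identically, so R = 0.

0


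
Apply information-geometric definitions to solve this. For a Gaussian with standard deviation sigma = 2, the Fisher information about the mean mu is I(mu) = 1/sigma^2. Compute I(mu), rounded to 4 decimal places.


The Fisher information for the mean of a normal distribution is I(mu) = 1/sigma^2.
sigma = 2, so sigma^2 = 4.
I(mu) = 1/4 = 0.2500

0.2500


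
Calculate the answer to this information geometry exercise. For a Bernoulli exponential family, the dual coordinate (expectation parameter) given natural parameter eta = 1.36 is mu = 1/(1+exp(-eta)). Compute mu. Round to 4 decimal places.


Dual coordinate (expectation parameter) for Bernoulli:
mu = 1/(1+exp(-eta)).
eta = 1.36.
exp(-eta) = exp(-1.36) = 0.256661.
mu = 1/(1+0.256661) = 0.7958

0.7958


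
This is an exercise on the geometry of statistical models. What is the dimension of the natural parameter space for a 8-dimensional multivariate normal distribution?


Exponential family dimension calculation:
For 8-dim MVN: mean has 8 params, covariance has 8*9/2 = 36 unique entries.
Total dim = 8 + 36 = 44.

44


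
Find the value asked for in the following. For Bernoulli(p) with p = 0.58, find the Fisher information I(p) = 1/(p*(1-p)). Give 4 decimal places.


For Bernoulli(p), Fisher information is I(p) = 1/(p*(1-p)).
p = 0.58, 1-p = 0.42.
p*(1-p) = 0.2436.
I(p) = 1/0.2436 = 4.1051

4.1051


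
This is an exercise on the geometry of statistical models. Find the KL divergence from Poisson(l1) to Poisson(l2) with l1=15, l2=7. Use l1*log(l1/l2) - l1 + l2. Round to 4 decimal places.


KL divergence for Poisson:
KL = l1*log(l1/l2) - l1 + l2.
l1 = 15, l2 = 7.
log(15/7) = 0.76214.
l1*log(l1/l2) = 15 * 0.76214 = 11.432101.
KL = 11.432101 - 15 + 7 = 3.4321

3.4321


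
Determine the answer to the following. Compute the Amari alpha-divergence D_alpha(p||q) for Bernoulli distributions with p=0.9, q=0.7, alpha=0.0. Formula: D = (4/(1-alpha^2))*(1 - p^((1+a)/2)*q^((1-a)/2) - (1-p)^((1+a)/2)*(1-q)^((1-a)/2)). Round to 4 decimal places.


Amari alpha-divergence:
D = (4/(1-alpha^2))*(1 - p^((1+a)/2)*q^((1-a)/2) - (1-p)^((1+a)/2)*(1-q)^((1-a)/2)).
alpha = 0.0, p = 0.9, q = 0.7.
e1 = (1+alpha)/2 = 0.5, e2 = (1-alpha)/2 = 0.5.
t1 = p^e1 * q^e2 = 0.9^0.5 * 0.7^0.5 = 0.793725.
t2 = (1-p)^e1 * (1-q)^e2 = 0.1^0.5 * 0.3^0.5 = 0.173205.
4/(1-alpha^2) = 4.0.
D = 4.0*(1 - 0.793725 - 0.173205) = 0.1323

0.1323


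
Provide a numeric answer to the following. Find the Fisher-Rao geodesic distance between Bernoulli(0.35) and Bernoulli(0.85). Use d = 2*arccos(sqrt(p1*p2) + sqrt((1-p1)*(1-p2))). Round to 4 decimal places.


Geodesic distance on Bernoulli manifold:
d(p1,p2) = 2*arccos(sqrt(p1*p2) + sqrt((1-p1)*(1-p2))).
sqrt(p1*p2) = sqrt(0.35*0.85) = 0.545436.
sqrt((1-p1)*(1-p2)) = sqrt(0.65*0.15) = 0.31225.
arg = 0.545436 + 0.31225 = 0.857686.
d = 2*arccos(0.857686) = 1.0801

1.0801


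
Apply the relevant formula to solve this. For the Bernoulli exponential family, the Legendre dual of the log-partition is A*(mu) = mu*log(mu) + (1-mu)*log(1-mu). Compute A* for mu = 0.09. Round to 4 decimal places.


Legendre transform for Bernoulli:
A*(mu) = mu*log(mu) + (1-mu)*log(1-mu).
mu = 0.09, 1-mu = 0.91.
mu*log(mu) = 0.09*log(0.09) = -0.216715.
(1-mu)*log(1-mu) = 0.91*log(0.91) = -0.085823.
A* = -0.216715 + -0.085823 = -0.3025

-0.3025


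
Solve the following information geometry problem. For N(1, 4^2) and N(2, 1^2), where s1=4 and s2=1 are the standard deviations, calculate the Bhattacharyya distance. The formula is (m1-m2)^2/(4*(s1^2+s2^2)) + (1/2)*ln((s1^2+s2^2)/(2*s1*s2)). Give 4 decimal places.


Bhattacharyya distance between two Gaussians:
DB = (m1-m2)^2/(4*(s1^2+s2^2)) + (1/2)*ln((s1^2+s2^2)/(2*s1*s2)).
(m1-m2)^2 = (-1)^2 = 1.
s1^2+s2^2 = 16 + 1 = 17.
term1 = 1/68 = 0.014706.
term2 = 0.5*ln(17/8.0) = 0.376886.
DB = 0.014706 + 0.376886 = 0.3916

0.3916
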